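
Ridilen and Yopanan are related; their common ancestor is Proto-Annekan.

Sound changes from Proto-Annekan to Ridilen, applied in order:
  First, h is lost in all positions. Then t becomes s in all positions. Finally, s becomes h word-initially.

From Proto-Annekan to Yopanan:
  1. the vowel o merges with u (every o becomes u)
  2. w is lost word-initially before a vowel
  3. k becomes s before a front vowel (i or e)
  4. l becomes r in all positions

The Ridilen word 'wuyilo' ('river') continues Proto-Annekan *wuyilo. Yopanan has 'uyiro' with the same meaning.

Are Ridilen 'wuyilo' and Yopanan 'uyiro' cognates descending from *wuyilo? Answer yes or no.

Derive the expected Yopanan reflex of *wuyilo:
Yopanan: *wuyilo > wuyilu > uyilu > uyiru  (by vowel merger, glide loss, unconditioned shift)
The regular Yopanan reflex would be 'uyiru', but the attested form is 'uyiro'. The correspondence is irregular, so they are not cognates (the Yopanan form has a different source).

no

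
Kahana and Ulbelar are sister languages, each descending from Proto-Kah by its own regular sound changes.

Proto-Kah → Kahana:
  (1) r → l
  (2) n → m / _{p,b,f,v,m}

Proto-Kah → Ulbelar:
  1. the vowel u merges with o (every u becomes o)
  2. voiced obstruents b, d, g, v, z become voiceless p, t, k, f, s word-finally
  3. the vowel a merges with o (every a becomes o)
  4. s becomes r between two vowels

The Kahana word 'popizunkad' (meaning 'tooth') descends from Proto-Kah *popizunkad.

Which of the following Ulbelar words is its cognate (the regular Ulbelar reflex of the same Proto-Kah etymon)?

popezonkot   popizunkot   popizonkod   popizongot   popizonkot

popizonkot

Ulbelar: start from *popizunkad.
  rule 1 (vowel merger): popizunkad → popizonkad
  rule 2 (final devoicing): popizonkad → popizonkat
  rule 3 (vowel merger): popizonkat → popizonkot
  rule 4: no change — popizonkot
  ⇒ Ulbelar popizonkot
Among the options, 'popizonkot' alone shows every Ulbelar change applied in order.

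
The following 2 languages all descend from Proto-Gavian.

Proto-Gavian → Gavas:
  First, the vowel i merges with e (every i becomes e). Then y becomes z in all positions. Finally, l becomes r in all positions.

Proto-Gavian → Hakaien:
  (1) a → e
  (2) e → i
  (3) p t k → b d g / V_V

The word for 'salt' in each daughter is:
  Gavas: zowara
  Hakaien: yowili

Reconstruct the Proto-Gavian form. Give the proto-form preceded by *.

Position 1: Gavas has z, Hakaien has y. Hakaien preserves y here (none of its changes turn any other segment into y), so the proto-segment is *y.
Position 4: Gavas has a, Hakaien has i. Gavas preserves a here (none of its changes turn any other segment into a), so the proto-segment is *a.
Continuing position by position gives *yowala; check it forward:
Gavas: *yowala
  yowala (rule 1 does not apply)
  yowala → zowala   [unconditioned shift]
  zowala → zowara   [unconditioned shift]
  giving Gavas zowara.
Hakaien: start from *yowala.
  rule 1 (vowel merger): yowala → yowele
  rule 2 (vowel merger): yowele → yowili
  rule 3: no change — yowili
  ⇒ Hakaien yowili
*yowala is the unique common source.

*yowala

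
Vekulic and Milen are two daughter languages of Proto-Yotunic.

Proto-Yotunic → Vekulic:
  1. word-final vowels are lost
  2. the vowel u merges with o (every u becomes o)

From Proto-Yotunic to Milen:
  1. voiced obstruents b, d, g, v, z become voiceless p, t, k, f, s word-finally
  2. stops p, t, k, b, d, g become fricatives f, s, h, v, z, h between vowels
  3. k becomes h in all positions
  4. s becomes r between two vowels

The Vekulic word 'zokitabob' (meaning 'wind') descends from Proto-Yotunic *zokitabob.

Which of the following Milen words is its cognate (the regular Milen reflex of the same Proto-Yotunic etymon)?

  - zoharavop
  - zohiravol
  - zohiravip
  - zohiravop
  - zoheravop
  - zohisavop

Milen: start from *zokitabob.
  rule 1 (final devoicing): zokitabob → zokitabop
  rule 2 (intervocalic lenition): zokitabop → zohisavop
  rule 3: no change — zohisavop
  rule 4 (rhotacism): zohisavop → zohiravop
  ⇒ Milen zohiravop
Among the options, 'zohiravop' alone shows every Milen change applied in order.

zohiravop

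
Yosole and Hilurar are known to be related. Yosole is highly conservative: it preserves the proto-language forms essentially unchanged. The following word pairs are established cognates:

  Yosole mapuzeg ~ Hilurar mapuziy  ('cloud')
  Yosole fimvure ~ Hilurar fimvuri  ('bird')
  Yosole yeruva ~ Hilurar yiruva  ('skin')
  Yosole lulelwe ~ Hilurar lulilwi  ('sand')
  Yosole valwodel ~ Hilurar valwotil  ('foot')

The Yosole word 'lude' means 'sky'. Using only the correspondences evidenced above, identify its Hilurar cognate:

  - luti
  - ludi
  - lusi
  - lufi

luti

valwodel ~ valwotil — Yosole d corresponds to Hilurar t between vowels (before a front vowel).
fimvure ~ fimvuri, lulelwe ~ lulilwi — Yosole e corresponds to Hilurar i word-finally.
Applying these to Yosole 'lude':
  lude → lute   (d→t between vowels (before a front vowel))
  lute → luti   (e→i word-finally)
So the Hilurar cognate is 'luti'.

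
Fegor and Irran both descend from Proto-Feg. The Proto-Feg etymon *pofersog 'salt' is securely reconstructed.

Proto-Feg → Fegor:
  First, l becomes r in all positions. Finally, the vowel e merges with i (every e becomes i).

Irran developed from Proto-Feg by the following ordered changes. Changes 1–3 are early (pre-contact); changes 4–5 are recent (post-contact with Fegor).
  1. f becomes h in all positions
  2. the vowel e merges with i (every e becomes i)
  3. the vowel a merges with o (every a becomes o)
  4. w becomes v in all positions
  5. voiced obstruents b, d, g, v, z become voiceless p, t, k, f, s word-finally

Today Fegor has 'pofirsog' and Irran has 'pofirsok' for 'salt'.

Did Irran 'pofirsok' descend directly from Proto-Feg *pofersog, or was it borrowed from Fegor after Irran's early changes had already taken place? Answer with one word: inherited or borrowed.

borrowed

If inherited, *pofersog would pass through all of Irran's changes:
Irran: *pofersog
  pofersog → pohersog   [unconditioned shift]
  pohersog → pohirsog   [vowel merger]
  pohirsog (rule 3 does not apply)
  pohirsog (rule 4 does not apply)
  pohirsog → pohirsok   [final devoicing]
  giving Irran pohirsok.
If borrowed from Fegor 'pofirsog' after the early changes, it would undergo only the recent ones:
  rule 4 (unconditioned shift): no change (pofirsog)
  rule 5 (final devoicing): pofirsog → pofirsok
  ⇒ as a loan: pofirsok
Irran 'pofirsok' matches the loan outcome 'pofirsok', not the inherited 'pohirsok' — it skipped the early Irran changes, so it was borrowed from Fegor.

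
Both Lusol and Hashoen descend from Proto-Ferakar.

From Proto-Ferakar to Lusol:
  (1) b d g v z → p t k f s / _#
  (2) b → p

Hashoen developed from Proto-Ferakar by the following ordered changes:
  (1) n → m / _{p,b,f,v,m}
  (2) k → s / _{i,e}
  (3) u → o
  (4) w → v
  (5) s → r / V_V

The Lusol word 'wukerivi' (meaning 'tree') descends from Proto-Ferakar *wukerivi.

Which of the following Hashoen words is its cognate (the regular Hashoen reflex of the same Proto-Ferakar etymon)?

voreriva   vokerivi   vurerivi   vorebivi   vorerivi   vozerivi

vorerivi

Hashoen: start from *wukerivi.
  rule 1: no change — wukerivi
  rule 2 (palatalisation): wukerivi → wuserivi
  rule 3 (vowel merger): wuserivi → woserivi
  rule 4 (unconditioned shift): woserivi → voserivi
  rule 5 (rhotacism): voserivi → vorerivi
  ⇒ Hashoen vorerivi
Among the options, 'vorerivi' alone shows every Hashoen change applied in order.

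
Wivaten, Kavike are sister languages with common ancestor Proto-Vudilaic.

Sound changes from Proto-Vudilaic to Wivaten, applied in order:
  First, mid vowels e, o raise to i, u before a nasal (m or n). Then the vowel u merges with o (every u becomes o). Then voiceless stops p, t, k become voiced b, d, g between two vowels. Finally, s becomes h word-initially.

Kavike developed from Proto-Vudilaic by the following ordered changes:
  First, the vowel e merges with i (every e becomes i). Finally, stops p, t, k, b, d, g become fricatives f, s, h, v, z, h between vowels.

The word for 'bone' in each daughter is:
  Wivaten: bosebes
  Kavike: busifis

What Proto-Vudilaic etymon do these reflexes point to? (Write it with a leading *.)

*busepes

Position 5: Wivaten has b, Kavike has f. Taking the neighbouring segments as reconstructed: Wivaten b could go back to *p or *b; Kavike f could go back to *p or *f — the one source consistent with every daughter is *p.
Position 2: Wivaten has o, Kavike has u. Kavike preserves u here (none of its changes turn any other segment into u), so the proto-segment is *u.
Position 6: Wivaten has e, Kavike has i. Wivaten preserves e here (none of its changes turn any other segment into e), so the proto-segment is *e.
Verify the candidate proto-form against each daughter:
Wivaten: start from *busepes.
  rule 1: no change — busepes
  rule 2 (vowel merger): busepes → bosepes
  rule 3 (intervocalic voicing): bosepes → bosebes
  rule 4: no change — bosebes
  ⇒ Wivaten bosebes
Kavike: *busepes > busipis > busifis  (by vowel merger, intervocalic lenition)
*busepes is the unique common source.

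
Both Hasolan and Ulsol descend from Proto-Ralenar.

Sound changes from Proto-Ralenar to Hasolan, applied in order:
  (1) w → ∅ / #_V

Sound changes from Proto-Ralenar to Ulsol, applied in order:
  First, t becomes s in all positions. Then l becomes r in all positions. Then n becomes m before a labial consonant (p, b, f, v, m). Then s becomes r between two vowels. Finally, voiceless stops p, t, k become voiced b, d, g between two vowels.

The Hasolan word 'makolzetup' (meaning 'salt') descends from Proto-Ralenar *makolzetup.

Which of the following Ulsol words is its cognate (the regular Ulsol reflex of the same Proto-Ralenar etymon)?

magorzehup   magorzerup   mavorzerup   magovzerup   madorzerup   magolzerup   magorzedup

magorzerup

Ulsol: start from *makolzetup.
  rule 1 (unconditioned shift): makolzetup → makolzesup
  rule 2 (unconditioned shift): makolzesup → makorzesup
  rule 3: no change — makorzesup
  rule 4 (rhotacism): makorzesup → makorzerup
  rule 5 (intervocalic voicing): makorzerup → magorzerup
  ⇒ Ulsol magorzerup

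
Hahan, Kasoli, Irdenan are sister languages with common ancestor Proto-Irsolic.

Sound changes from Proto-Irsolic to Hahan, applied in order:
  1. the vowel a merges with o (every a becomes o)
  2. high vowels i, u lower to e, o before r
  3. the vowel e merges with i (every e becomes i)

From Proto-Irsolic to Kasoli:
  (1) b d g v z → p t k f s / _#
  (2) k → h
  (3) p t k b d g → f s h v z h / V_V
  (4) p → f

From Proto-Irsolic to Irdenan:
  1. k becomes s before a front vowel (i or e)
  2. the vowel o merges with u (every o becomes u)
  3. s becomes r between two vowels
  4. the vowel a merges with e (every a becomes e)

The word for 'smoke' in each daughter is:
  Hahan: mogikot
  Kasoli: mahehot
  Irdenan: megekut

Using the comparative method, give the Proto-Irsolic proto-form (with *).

*magekot

Position 3: Hahan has g, Kasoli has h, Irdenan has g. Hahan preserves g here (none of its changes turn any other segment into g), so the proto-segment is *g.
Position 4: Hahan has i, Kasoli has e, Irdenan has e. Kasoli preserves e here (none of its changes turn any other segment into e), so the proto-segment is *e.
Position 6: Hahan has o, Kasoli has o, Irdenan has u. Kasoli preserves o here (none of its changes turn any other segment into o), so the proto-segment is *o.
Verify the candidate proto-form against each daughter:
Hahan: start from *magekot.
  rule 1 (vowel merger): magekot → mogekot
  rule 2: no change — mogekot
  rule 3 (vowel merger): mogekot → mogikot
  ⇒ Hahan mogikot
Kasoli: start from *magekot.
  rule 1: no change — magekot
  rule 2 (unconditioned shift): magekot → magehot
  rule 3 (intervocalic lenition): magehot → mahehot
  rule 4: no change — mahehot
  ⇒ Kasoli mahehot
Irdenan: *magekot > magekut > megekut  (by vowel merger, vowel merger)
Only *magekot yields all of Hahan mogikot, Kasoli mahehot, Irdenan megekut.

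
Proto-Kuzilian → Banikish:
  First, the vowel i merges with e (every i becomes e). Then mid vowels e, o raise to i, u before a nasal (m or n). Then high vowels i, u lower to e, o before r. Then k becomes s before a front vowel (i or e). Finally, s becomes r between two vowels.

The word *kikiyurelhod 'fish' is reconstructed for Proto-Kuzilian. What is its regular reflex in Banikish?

Banikish: *kikiyurelhod > kekeyurelhod > kekeyorelhod > seseyorelhod > sereyorelhod  (by vowel merger, pre-rhotic lowering, palatalisation, rhotacism)

sereyorelhod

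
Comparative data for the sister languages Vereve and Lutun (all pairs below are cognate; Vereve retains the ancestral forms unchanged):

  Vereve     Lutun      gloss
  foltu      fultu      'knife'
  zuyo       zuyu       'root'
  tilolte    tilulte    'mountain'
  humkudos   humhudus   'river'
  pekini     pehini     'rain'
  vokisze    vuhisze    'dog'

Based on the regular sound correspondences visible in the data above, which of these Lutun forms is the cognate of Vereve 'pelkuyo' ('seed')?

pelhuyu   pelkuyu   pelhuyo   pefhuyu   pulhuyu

humkudos ~ humhudus — Vereve k corresponds to Lutun h after a consonant, before a back vowel.
zuyo ~ zuyu — Vereve o corresponds to Lutun u word-finally.
Applying these to Vereve 'pelkuyo':
  pelkuyo → pelhuyo   (k→h after a consonant, before a back vowel)
  pelhuyo → pelhuyu   (o→u word-finally)
So the Lutun cognate is 'pelhuyu'.

pelhuyu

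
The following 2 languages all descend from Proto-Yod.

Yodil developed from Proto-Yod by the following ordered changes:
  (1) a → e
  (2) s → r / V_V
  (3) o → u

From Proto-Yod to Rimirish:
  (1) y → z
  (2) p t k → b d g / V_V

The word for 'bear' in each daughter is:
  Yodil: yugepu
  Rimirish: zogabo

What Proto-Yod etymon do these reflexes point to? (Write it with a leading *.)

*yogapo

Position 6: Yodil has u, Rimirish has o. Rimirish preserves o here (none of its changes turn any other segment into o), so the proto-segment is *o.
Position 4: Yodil has e, Rimirish has a. Rimirish preserves a here (none of its changes turn any other segment into a), so the proto-segment is *a.
This points to *yogapo. Verify forward in each daughter:
Yodil: *yogapo
  yogapo → yogepo   [vowel merger]
  yogepo (rule 2 does not apply)
  yogepo → yugepu   [vowel merger]
  giving Yodil yugepu.
Rimirish: *yogapo
  yogapo → zogapo   [unconditioned shift]
  zogapo → zogabo   [intervocalic voicing]
  giving Rimirish zogabo.
*yogapo is the unique common source.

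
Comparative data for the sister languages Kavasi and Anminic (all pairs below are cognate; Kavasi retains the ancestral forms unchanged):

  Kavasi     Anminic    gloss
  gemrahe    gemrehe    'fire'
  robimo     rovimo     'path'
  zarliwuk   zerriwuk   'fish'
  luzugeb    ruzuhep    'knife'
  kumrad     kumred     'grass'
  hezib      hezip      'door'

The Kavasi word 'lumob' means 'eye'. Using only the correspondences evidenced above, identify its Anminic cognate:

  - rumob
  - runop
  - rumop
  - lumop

luzugeb ~ ruzuhep — Kavasi l corresponds to Anminic r word-initially before a back vowel.
luzugeb ~ ruzuhep, hezib ~ hezip — Kavasi b corresponds to Anminic p word-finally.
Applying these to Kavasi 'lumob':
  lumob → rumob   (l→r word-initially before a back vowel)
  rumob → rumop   (b→p word-finally)
So the Anminic cognate is 'rumop'.

rumop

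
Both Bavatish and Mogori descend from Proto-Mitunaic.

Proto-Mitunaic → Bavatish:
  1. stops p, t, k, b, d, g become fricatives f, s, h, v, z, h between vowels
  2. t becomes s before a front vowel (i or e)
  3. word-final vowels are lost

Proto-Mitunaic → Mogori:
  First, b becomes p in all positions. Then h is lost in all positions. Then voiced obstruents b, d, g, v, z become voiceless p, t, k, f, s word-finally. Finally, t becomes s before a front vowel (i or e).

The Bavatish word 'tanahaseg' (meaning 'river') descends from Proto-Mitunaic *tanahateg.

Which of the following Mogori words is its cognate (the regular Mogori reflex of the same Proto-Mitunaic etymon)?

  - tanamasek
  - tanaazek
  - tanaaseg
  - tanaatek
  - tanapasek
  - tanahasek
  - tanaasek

Mogori: *tanahateg > tanaateg > tanaatek > tanaasek  (by h-loss, final devoicing, palatalisation)

tanaasek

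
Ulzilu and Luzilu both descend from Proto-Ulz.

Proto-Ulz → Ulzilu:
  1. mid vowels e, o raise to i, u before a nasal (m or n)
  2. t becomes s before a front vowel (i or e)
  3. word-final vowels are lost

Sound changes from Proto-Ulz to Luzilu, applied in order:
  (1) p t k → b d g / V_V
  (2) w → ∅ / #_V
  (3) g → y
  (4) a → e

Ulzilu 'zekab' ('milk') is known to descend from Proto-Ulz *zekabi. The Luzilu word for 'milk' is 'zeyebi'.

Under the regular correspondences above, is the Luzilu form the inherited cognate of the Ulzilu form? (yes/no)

yes

Derive the expected Luzilu reflex of *zekabi:
Luzilu: start from *zekabi.
  rule 1 (intervocalic voicing): zekabi → zegabi
  rule 2: no change — zegabi
  rule 3 (unconditioned shift): zegabi → zeyabi
  rule 4 (vowel merger): zeyabi → zeyebi
  ⇒ Luzilu zeyebi
Luzilu 'zeyebi' matches the regular reflex exactly, so the pair is cognate.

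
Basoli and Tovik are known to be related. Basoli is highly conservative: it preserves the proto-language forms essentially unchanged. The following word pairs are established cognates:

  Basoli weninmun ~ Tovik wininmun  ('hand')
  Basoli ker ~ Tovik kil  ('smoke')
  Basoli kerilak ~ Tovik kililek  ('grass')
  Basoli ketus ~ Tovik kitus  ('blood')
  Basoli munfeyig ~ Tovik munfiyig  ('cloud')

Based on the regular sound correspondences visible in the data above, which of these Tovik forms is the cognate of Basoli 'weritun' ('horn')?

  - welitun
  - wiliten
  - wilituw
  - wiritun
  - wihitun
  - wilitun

wilitun

ker ~ kil, kerilak ~ kililek — Basoli e corresponds to Tovik i after a consonant, before r.
kerilak ~ kililek — Basoli r corresponds to Tovik l between vowels (before a front vowel).
Applying these to Basoli 'weritun':
  weritun → wiritun   (e→i after a consonant, before r)
  wiritun → wilitun   (r→l between vowels (before a front vowel))
So the Tovik cognate is 'wilitun'.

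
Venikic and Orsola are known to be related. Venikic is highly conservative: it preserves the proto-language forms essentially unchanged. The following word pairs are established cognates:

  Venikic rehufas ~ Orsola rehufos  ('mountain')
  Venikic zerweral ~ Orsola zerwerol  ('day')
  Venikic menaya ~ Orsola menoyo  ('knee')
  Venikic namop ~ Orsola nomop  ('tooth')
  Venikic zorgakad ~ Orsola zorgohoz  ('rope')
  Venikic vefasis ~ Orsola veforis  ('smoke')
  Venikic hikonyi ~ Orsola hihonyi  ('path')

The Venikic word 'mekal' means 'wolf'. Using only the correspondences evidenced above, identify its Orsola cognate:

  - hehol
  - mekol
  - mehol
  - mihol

zorgakad ~ zorgohoz — Venikic k corresponds to Orsola h between vowels (before a back vowel).
rehufas ~ rehufos, zerweral ~ zerwerol — Venikic a corresponds to Orsola o after a consonant, before a consonant other than r, m, n, p, b, f, v.
Applying these to Venikic 'mekal':
  mekal → mehal   (k→h between vowels (before a back vowel))
  mehal → mehol   (a→o after a consonant, before a consonant other than r, m, n, p, b, f, v)
So the Orsola cognate is 'mehol'.

mehol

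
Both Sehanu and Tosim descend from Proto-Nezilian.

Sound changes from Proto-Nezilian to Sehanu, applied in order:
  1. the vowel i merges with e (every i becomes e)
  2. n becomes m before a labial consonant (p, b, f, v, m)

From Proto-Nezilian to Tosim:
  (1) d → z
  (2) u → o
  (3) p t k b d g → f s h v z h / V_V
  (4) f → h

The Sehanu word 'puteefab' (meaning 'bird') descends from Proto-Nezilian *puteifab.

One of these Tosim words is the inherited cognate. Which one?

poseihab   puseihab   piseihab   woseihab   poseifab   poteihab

poseihab

Tosim: *puteifab
  puteifab (rule 1 does not apply)
  puteifab → poteifab   [vowel merger]
  poteifab → poseifab   [intervocalic lenition]
  poseifab → poseihab   [unconditioned shift]
  giving Tosim poseihab.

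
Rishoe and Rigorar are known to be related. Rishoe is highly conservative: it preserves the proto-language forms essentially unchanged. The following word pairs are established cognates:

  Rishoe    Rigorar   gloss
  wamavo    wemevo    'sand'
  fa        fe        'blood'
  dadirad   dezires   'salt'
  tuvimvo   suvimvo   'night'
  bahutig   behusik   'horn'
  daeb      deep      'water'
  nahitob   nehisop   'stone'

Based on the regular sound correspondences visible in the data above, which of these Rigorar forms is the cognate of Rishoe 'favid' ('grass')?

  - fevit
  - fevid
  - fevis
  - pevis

wamavo ~ wemevo — Rishoe a corresponds to Rigorar e after a consonant, before a labial obstruent.
dadirad ~ dezires — Rishoe d corresponds to Rigorar s word-finally.
Applying these to Rishoe 'favid':
  favid → fevid   (a→e after a consonant, before a labial obstruent)
  fevid → fevis   (d→s word-finally)
So the Rigorar cognate is 'fevis'.

fevis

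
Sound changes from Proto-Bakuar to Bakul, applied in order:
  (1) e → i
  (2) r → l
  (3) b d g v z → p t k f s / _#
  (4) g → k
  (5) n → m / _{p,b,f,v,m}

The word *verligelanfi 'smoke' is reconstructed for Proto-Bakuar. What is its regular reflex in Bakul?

villikilamfi

Bakul: start from *verligelanfi.
  rule 1 (vowel merger): verligelanfi → virligilanfi
  rule 2 (unconditioned shift): virligilanfi → villigilanfi
  rule 3: no change — villigilanfi
  rule 4 (unconditioned shift): villigilanfi → villikilanfi
  rule 5 (nasal place assimilation): villikilanfi → villikilamfi
  ⇒ Bakul villikilamfi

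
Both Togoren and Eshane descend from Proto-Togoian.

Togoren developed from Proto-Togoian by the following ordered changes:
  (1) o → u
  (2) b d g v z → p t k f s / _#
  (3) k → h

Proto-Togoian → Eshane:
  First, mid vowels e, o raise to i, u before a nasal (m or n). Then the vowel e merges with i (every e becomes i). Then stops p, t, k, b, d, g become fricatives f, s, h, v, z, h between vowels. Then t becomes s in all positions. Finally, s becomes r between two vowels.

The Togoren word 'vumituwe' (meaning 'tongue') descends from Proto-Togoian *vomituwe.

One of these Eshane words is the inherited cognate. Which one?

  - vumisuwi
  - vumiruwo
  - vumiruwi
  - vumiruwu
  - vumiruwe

Eshane: *vomituwe
  vomituwe → vumituwe   [pre-nasal raising]
  vumituwe → vumituwi   [vowel merger]
  vumituwi → vumisuwi   [intervocalic lenition]
  vumisuwi (rule 4 does not apply)
  vumisuwi → vumiruwi   [rhotacism]
  giving Eshane vumiruwi.
Only 'vumiruwi' matches the regular Eshane development of *vomituwe.

vumiruwi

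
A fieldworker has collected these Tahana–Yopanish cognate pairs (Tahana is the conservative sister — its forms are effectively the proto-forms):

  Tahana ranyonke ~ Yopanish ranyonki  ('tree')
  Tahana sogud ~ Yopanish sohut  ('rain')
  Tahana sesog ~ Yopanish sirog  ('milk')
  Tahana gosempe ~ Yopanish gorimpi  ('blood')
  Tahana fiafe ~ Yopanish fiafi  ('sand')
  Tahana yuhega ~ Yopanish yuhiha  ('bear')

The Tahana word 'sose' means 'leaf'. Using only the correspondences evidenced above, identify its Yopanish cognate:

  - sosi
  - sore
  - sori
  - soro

gosempe ~ gorimpi — Tahana s corresponds to Yopanish r between vowels (before a front vowel).
ranyonke ~ ranyonki, gosempe ~ gorimpi — Tahana e corresponds to Yopanish i word-finally.
Applying these to Tahana 'sose':
  sose → sore   (s→r between vowels (before a front vowel))
  sore → sori   (e→i word-finally)
So the Yopanish cognate is 'sori'.

sori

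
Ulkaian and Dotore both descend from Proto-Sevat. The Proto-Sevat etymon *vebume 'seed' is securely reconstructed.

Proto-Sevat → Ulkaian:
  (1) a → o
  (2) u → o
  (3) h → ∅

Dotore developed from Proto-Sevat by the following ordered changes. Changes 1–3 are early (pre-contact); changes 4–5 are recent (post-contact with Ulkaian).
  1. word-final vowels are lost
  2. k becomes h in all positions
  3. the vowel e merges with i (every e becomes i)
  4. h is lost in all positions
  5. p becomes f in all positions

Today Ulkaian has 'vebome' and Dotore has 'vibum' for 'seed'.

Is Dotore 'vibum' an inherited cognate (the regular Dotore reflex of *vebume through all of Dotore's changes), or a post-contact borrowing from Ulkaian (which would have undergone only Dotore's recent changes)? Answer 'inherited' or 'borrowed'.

If inherited, *vebume would pass through all of Dotore's changes:
Dotore: *vebume
  vebume → vebum   [apocope]
  vebum (rule 2 does not apply)
  vebum → vibum   [vowel merger]
  vibum (rule 4 does not apply)
  vibum (rule 5 does not apply)
  giving Dotore vibum.
If borrowed from Ulkaian 'vebome' after the early changes, it would undergo only the recent ones:
  rule 4 (h-loss): no change (vebome)
  rule 5 (unconditioned shift): no change (vebome)
  ⇒ as a loan: vebome
Dotore 'vibum' matches the inherited outcome exactly, so it is an inherited cognate, not a loan.

inherited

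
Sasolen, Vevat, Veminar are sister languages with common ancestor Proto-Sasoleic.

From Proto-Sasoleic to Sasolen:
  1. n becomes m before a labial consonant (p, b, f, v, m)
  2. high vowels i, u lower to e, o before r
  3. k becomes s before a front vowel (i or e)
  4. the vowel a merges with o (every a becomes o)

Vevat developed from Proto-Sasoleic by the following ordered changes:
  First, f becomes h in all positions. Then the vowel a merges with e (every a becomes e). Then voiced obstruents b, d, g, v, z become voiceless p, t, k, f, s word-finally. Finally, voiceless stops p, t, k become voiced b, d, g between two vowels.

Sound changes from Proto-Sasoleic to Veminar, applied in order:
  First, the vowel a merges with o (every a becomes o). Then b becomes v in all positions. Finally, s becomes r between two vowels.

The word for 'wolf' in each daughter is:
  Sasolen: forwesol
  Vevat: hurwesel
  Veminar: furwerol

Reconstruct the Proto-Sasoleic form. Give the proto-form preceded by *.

Position 1: Sasolen has f, Vevat has h, Veminar has f. Sasolen preserves f here (none of its changes turn any other segment into f), so the proto-segment is *f.
Position 6: Sasolen has s, Vevat has s, Veminar has r. Taking the neighbouring segments as reconstructed: Sasolen s can only go back to *s; Vevat s can only go back to *s; Veminar r could go back to *s or *r — the one source consistent with every daughter is *s.
Position 2: Sasolen has o, Vevat has u, Veminar has u. Vevat preserves u here (none of its changes turn any other segment into u), so the proto-segment is *u.
Verify the candidate proto-form against each daughter:
Sasolen: *furwesal
  furwesal (rule 1 does not apply)
  furwesal → forwesal   [pre-rhotic lowering]
  forwesal (rule 3 does not apply)
  forwesal → forwesol   [vowel merger]
  giving Sasolen forwesol.
Vevat: start from *furwesal.
  rule 1 (unconditioned shift): furwesal → hurwesal
  rule 2 (vowel merger): hurwesal → hurwesel
  rule 3: no change — hurwesel
  rule 4: no change — hurwesel
  ⇒ Vevat hurwesel
Veminar: start from *furwesal.
  rule 1 (vowel merger): furwesal → furwesol
  rule 2: no change — furwesol
  rule 3 (rhotacism): furwesol → furwerol
  ⇒ Veminar furwerol
*furwesal is the unique common source.

*furwesal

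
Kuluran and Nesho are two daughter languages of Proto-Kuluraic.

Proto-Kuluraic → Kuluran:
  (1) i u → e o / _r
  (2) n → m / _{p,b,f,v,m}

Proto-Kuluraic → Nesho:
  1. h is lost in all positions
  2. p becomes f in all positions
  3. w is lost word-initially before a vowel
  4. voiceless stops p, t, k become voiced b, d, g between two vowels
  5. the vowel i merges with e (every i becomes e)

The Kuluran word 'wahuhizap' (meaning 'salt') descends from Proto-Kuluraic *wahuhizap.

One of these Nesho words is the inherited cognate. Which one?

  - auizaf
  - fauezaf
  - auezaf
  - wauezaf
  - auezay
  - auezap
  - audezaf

Nesho: *wahuhizap > wauizap > wauizaf > auizaf > auezaf  (by h-loss, unconditioned shift, glide loss, vowel merger)
Only 'auezaf' matches the regular Nesho development of *wahuhizap.

auezaf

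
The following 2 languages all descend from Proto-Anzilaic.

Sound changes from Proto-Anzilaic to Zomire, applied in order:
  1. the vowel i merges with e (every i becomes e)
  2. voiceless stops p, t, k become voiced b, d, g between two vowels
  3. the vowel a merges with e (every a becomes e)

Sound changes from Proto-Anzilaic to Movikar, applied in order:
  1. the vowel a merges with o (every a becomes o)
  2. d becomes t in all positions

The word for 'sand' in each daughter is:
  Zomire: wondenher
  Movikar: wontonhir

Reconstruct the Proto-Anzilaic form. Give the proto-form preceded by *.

Position 5: Zomire has e, Movikar has o. Taking the neighbouring segments as reconstructed: Zomire e could go back to *a or *e or *i; Movikar o could go back to *a or *o — the one source consistent with every daughter is *a.
Position 8: Zomire has e, Movikar has i. Movikar preserves i here (none of its changes turn any other segment into i), so the proto-segment is *i.
This points to *wondanhir. Verify forward in each daughter:
Zomire: *wondanhir > wondanher > wondenher  (by vowel merger, vowel merger)
Movikar: start from *wondanhir.
  rule 1 (vowel merger): wondanhir → wondonhir
  rule 2 (unconditioned shift): wondonhir → wontonhir
  ⇒ Movikar wontonhir
No other proto-form is consistent with every reflex, so the reconstruction is *wondanhir.

*wondanhir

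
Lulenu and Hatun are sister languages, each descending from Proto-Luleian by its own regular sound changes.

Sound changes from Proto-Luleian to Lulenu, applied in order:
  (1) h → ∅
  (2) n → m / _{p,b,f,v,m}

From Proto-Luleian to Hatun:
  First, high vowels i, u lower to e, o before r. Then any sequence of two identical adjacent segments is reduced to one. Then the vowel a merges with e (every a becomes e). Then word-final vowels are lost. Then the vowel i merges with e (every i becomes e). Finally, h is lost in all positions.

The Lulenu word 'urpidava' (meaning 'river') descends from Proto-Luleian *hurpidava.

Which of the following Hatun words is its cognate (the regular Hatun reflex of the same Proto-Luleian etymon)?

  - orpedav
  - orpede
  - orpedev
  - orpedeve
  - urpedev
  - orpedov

Hatun: start from *hurpidava.
  rule 1 (pre-rhotic lowering): hurpidava → horpidava
  rule 2: no change — horpidava
  rule 3 (vowel merger): horpidava → horpideve
  rule 4 (apocope): horpideve → horpidev
  rule 5 (vowel merger): horpidev → horpedev
  rule 6 (h-loss): horpedev → orpedev
  ⇒ Hatun orpedev
Only 'orpedev' matches the regular Hatun development of *hurpidava.

orpedev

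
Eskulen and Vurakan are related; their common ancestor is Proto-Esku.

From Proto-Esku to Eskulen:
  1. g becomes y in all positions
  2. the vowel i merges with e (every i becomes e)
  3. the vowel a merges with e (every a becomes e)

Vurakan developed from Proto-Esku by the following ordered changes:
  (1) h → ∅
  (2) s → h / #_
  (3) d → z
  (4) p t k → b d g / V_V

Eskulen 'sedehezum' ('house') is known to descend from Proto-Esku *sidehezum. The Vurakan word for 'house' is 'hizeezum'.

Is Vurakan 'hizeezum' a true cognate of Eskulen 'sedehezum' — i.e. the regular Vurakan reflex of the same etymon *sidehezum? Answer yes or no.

yes

Derive the expected Vurakan reflex of *sidehezum:
Vurakan: *sidehezum > sideezum > hideezum > hizeezum  (by h-loss, debuccalisation, unconditioned shift)
Vurakan 'hizeezum' matches the regular reflex exactly, so the pair is cognate.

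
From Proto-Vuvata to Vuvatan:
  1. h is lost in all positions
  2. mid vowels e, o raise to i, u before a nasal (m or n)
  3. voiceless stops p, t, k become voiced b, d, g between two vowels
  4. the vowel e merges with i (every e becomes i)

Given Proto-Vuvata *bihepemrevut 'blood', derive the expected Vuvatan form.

Vuvatan: start from *bihepemrevut.
  rule 1 (h-loss): bihepemrevut → biepemrevut
  rule 2 (pre-nasal raising): biepemrevut → biepimrevut
  rule 3 (intervocalic voicing): biepimrevut → biebimrevut
  rule 4 (vowel merger): biebimrevut → biibimrivut
  ⇒ Vuvatan biibimrivut

biibimrivut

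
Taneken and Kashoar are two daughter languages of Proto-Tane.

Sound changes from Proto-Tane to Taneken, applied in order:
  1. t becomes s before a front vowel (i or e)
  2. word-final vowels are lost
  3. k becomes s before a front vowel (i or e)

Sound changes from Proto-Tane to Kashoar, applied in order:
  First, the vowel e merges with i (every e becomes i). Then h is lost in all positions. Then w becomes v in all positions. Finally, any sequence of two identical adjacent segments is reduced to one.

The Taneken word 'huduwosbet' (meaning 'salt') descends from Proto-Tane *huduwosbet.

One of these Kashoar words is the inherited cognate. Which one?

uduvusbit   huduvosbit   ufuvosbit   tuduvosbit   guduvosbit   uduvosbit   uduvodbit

Kashoar: start from *huduwosbet.
  rule 1 (vowel merger): huduwosbet → huduwosbit
  rule 2 (h-loss): huduwosbit → uduwosbit
  rule 3 (unconditioned shift): uduwosbit → uduvosbit
  rule 4: no change — uduvosbit
  ⇒ Kashoar uduvosbit
The other candidates each miss or misapply at least one Kashoar change.

uduvosbit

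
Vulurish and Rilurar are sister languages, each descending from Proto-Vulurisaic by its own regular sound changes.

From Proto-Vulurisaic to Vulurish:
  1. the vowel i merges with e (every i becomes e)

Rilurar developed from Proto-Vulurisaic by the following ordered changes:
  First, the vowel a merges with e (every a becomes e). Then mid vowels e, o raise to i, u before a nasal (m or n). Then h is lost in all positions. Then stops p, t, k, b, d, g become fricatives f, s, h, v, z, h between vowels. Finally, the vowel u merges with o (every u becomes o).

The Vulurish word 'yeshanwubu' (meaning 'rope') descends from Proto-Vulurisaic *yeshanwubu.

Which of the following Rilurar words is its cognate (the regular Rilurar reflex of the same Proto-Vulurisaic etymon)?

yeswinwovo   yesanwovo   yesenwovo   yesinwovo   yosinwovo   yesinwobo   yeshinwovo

yesinwovo

Rilurar: start from *yeshanwubu.
  rule 1 (vowel merger): yeshanwubu → yeshenwubu
  rule 2 (pre-nasal raising): yeshenwubu → yeshinwubu
  rule 3 (h-loss): yeshinwubu → yesinwubu
  rule 4 (intervocalic lenition): yesinwubu → yesinwuvu
  rule 5 (vowel merger): yesinwuvu → yesinwovo
  ⇒ Rilurar yesinwovo
Among the options, 'yesinwovo' alone shows every Rilurar change applied in order.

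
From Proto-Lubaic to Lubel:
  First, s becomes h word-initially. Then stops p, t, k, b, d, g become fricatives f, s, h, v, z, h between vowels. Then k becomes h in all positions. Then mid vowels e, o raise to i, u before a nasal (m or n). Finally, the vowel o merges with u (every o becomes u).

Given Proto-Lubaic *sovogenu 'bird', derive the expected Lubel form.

huvuhinu

Lubel: *sovogenu
  sovogenu → hovogenu   [debuccalisation]
  hovogenu → hovohenu   [intervocalic lenition]
  hovohenu (rule 3 does not apply)
  hovohenu → hovohinu   [pre-nasal raising]
  hovohinu → huvuhinu   [vowel merger]
  giving Lubel huvuhinu.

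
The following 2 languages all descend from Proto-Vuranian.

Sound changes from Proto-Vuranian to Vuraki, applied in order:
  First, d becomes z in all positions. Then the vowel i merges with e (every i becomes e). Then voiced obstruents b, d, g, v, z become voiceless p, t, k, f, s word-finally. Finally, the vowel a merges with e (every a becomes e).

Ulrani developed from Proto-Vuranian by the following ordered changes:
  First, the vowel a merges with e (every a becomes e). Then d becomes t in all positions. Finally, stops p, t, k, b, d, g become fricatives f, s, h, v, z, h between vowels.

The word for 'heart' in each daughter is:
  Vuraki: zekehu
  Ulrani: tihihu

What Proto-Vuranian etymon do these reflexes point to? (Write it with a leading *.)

*dikihu

Position 4: Vuraki has e, Ulrani has i. Ulrani preserves i here (none of its changes turn any other segment into i), so the proto-segment is *i.
Position 1: Vuraki has z, Ulrani has t. Taking the neighbouring segments as reconstructed: Vuraki z could go back to *d or *z; Ulrani t could go back to *t or *d — the one source consistent with every daughter is *d.
Continuing position by position gives *dikihu; check it forward:
Vuraki: start from *dikihu.
  rule 1 (unconditioned shift): dikihu → zikihu
  rule 2 (vowel merger): zikihu → zekehu
  rule 3: no change — zekehu
  rule 4: no change — zekehu
  ⇒ Vuraki zekehu
Ulrani: *dikihu
  dikihu (rule 1 does not apply)
  dikihu → tikihu   [unconditioned shift]
  tikihu → tihihu   [intervocalic lenition]
  giving Ulrani tihihu.
No other proto-form is consistent with every reflex, so the reconstruction is *dikihu.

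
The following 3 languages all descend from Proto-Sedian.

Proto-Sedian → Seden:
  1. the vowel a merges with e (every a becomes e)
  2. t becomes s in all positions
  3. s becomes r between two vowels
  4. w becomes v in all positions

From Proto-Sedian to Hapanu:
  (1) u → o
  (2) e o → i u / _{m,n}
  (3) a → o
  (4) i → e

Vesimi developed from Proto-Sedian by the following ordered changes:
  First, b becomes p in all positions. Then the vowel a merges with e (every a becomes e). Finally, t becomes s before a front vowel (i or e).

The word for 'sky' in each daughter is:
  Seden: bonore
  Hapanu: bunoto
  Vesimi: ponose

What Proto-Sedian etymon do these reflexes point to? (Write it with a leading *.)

Position 2: Seden has o, Hapanu has u, Vesimi has o. Seden preserves o here (none of its changes turn any other segment into o), so the proto-segment is *o.
Position 6: Seden has e, Hapanu has o, Vesimi has e. Taking the neighbouring segments as reconstructed: Seden e could go back to *a or *e; Hapanu o could go back to *a or *o or *u; Vesimi e could go back to *a or *e — the one source consistent with every daughter is *a.
Position 1: Seden has b, Hapanu has b, Vesimi has p. Seden preserves b here (none of its changes turn any other segment into b), so the proto-segment is *b.
Continuing position by position gives *bonota; check it forward:
Seden: *bonota
  bonota → bonote   [vowel merger]
  bonote → bonose   [unconditioned shift]
  bonose → bonore   [rhotacism]
  bonore (rule 4 does not apply)
  giving Seden bonore.
Hapanu: start from *bonota.
  rule 1: no change — bonota
  rule 2 (pre-nasal raising): bonota → bunota
  rule 3 (vowel merger): bunota → bunoto
  rule 4: no change — bunoto
  ⇒ Hapanu bunoto
Vesimi: *bonota
  bonota → ponota   [unconditioned shift]
  ponota → ponote   [vowel merger]
  ponote → ponose   [palatalisation]
  giving Vesimi ponose.
*bonota is the unique common source.

*bonota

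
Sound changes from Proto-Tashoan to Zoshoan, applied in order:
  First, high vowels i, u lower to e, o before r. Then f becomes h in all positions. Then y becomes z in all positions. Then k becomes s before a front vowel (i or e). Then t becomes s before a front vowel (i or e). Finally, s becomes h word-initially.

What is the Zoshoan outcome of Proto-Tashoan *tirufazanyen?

heruhazanzen

Zoshoan: *tirufazanyen > terufazanyen > teruhazanyen > teruhazanzen > seruhazanzen > heruhazanzen  (by pre-rhotic lowering, unconditioned shift, unconditioned shift, palatalisation, debuccalisation)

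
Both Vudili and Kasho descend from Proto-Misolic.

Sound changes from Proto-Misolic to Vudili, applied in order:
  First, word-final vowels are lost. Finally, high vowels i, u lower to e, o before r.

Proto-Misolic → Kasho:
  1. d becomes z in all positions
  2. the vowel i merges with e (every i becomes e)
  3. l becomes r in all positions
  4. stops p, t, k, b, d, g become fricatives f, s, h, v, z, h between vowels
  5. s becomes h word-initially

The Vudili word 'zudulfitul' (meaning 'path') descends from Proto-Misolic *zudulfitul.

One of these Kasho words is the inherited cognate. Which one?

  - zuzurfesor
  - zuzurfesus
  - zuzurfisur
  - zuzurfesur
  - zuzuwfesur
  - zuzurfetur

zuzurfesur

Kasho: start from *zudulfitul.
  rule 1 (unconditioned shift): zudulfitul → zuzulfitul
  rule 2 (vowel merger): zuzulfitul → zuzulfetul
  rule 3 (unconditioned shift): zuzulfetul → zuzurfetur
  rule 4 (intervocalic lenition): zuzurfetur → zuzurfesur
  rule 5: no change — zuzurfesur
  ⇒ Kasho zuzurfesur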